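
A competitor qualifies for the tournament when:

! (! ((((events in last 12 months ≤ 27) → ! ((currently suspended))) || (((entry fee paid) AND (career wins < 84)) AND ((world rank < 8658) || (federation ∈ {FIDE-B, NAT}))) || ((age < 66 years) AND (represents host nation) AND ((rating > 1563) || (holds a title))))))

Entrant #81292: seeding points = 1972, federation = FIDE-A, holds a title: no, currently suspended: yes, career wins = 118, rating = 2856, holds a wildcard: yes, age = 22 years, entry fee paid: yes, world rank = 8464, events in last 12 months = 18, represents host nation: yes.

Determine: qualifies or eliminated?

Qualifies

Atomic conditions:
  events in last 12 months ≤ 27: 18 ≤ 27 is true
  currently suspended: yes → true
  entry fee paid: yes → true
  career wins < 84: 118 < 84 is false
  world rank < 8658: 8464 < 8658 is true
  federation ∈ {FIDE-B, NAT}: FIDE-A is not in the set → false
  age < 66 years: 22 < 66 is true
  represents host nation: yes → true
  rating > 1563: 2856 > 1563 is true
  holds a title: no → false
Combine:
[1.1.1.2] NOT true = false
[1.1.1] true → false = false
[1.1.2.1] true AND false = false
[1.1.2.2] true OR false = true
[1.1.2] false AND true = false
[1.1.3.3] true OR false = true
[1.1.3] true AND true AND true = true
[1.1] false OR false OR true = true
[1] NOT true = false
[root] NOT false = true
Overall: true → qualifies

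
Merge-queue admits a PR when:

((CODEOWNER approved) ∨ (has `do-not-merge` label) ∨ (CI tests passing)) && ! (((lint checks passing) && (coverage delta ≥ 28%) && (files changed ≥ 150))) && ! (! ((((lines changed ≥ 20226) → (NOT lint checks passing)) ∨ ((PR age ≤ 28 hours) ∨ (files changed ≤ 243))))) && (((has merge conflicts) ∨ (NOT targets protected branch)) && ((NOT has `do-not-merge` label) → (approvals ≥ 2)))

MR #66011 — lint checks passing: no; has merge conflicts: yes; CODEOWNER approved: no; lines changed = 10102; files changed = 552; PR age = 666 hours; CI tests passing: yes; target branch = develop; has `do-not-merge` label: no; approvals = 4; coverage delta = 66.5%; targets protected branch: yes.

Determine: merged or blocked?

Atomic conditions:
  CODEOWNER approved: no → false
  has `do-not-merge` label: no → false
  CI tests passing: yes → true
  lint checks passing: no → false
  coverage delta ≥ 28%: 66.5 ≥ 28 is true
  files changed ≥ 150: 552 ≥ 150 is true
  lines changed ≥ 20226: 10102 ≥ 20226 is false
  NOT lint checks passing: no → true
  PR age ≤ 28 hours: 666 ≤ 28 is false
  files changed ≤ 243: 552 ≤ 243 is false
  has merge conflicts: yes → true
  NOT targets protected branch: yes → false
  NOT has `do-not-merge` label: no → true
  approvals ≥ 2: 4 ≥ 2 is true
Combine:
[1] false OR false OR true = true
[2.1] false AND true AND true = false
[2] NOT false = true
[3.1.1.1] false → true (antecedent false ⇒ implication holds) = true
[3.1.1.2] false OR false = false
[3.1.1] true OR false = true
[3.1] NOT true = false
[3] NOT false = true
[4.1] true OR false = true
[4.2] true → true = true
[4] true AND true = true
[root] true AND true AND true AND true = true
Overall: true → merged

Merged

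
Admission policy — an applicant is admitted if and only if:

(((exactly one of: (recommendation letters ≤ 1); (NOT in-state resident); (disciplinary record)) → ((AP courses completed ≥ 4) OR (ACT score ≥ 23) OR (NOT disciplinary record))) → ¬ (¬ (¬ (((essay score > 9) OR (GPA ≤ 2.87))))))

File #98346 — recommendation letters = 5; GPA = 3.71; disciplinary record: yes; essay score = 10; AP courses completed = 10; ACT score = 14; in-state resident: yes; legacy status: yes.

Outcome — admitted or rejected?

Rejected

Atomic conditions:
  recommendation letters ≤ 1: 5 ≤ 1 is false
  NOT in-state resident: yes → false
  disciplinary record: yes → true
  AP courses completed ≥ 4: 10 ≥ 4 is true
  ACT score ≥ 23: 14 ≥ 23 is false
  NOT disciplinary record: yes → false
  essay score > 9: 10 > 9 is true
  GPA ≤ 2.87: 3.71 ≤ 2.87 is false
Combine:
[1.1] exactly-one(false, false, true) = true
[1.2] true OR false OR false = true
[1] true → true = true
[2.1.1.1] true OR false = true
[2.1.1] NOT true = false
[2.1] NOT false = true
[2] NOT true = false
[root] true → false = false
Overall: false → rejected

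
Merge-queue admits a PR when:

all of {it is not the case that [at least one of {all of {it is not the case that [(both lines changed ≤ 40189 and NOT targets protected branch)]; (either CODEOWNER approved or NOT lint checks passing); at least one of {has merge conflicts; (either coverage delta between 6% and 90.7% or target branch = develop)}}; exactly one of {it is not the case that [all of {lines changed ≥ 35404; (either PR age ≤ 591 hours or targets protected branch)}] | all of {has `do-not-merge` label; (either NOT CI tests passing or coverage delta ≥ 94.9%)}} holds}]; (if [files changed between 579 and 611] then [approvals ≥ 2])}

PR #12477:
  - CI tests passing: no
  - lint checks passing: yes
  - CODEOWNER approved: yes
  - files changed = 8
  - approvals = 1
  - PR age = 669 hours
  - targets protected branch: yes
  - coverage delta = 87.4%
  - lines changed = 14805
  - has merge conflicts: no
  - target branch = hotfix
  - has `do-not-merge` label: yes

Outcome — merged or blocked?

Atomic conditions:
  lines changed ≤ 40189: 14805 ≤ 40189 is true
  NOT targets protected branch: yes → false
  CODEOWNER approved: yes → true
  NOT lint checks passing: yes → false
  has merge conflicts: no → false
  coverage delta between 6% and 90.7%: 87.4 in [6, 90.7] is true
  target branch = develop: hotfix == develop is false
  lines changed ≥ 35404: 14805 ≥ 35404 is false
  PR age ≤ 591 hours: 669 ≤ 591 is false
  targets protected branch: yes → true
  has `do-not-merge` label: yes → true
  NOT CI tests passing: no → true
  coverage delta ≥ 94.9%: 87.4 ≥ 94.9 is false
  files changed between 579 and 611: 8 in [579, 611] is false
  approvals ≥ 2: 1 ≥ 2 is false
Combine:
[1.1.1.1.1] true AND false = false
[1.1.1.1] NOT false = true
[1.1.1.2] true OR false = true
[1.1.1.3.2] true OR false = true
[1.1.1.3] false OR true = true
[1.1.1] true AND true AND true = true
[1.1.2.1.1.2] false OR true = true
[1.1.2.1.1] false AND true = false
[1.1.2.1] NOT false = true
[1.1.2.2.2] true OR false = true
[1.1.2.2] true AND true = true
[1.1.2] exactly-one(true, true) = false
[1.1] true OR false = true
[1] NOT true = false
[2] false → false (antecedent false ⇒ implication holds) = true
[root] false AND true = false
Overall: false → blocked

Blocked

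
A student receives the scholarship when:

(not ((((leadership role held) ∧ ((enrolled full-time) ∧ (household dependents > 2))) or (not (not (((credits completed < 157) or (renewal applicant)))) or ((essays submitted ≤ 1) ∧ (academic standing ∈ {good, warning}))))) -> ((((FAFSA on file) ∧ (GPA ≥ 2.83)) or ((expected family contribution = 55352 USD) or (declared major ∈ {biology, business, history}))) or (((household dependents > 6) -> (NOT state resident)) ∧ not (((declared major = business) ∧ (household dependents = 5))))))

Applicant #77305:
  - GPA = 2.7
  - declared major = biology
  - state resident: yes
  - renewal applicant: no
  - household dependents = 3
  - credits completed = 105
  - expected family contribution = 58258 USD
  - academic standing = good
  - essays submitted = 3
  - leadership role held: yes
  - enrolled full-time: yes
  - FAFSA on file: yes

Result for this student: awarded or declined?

Atomic conditions:
  leadership role held: yes → true
  enrolled full-time: yes → true
  household dependents > 2: 3 > 2 is true
  credits completed < 157: 105 < 157 is true
  renewal applicant: no → false
  essays submitted ≤ 1: 3 ≤ 1 is false
  academic standing ∈ {good, warning}: good is in the set → true
  FAFSA on file: yes → true
  GPA ≥ 2.83: 2.7 ≥ 2.83 is false
  expected family contribution = 55352 USD: 58258 == 55352 is false
  declared major ∈ {biology, business, history}: biology is in the set → true
  household dependents > 6: 3 > 6 is false
  NOT state resident: yes → false
  declared major = business: biology == business is false
  household dependents = 5: 3 == 5 is false
Combine:
[1.1.1.2] true AND true = true
[1.1.1] true AND true = true
[1.1.2.1.1.1] true OR false = true
[1.1.2.1.1] NOT true = false
[1.1.2.1] NOT false = true
[1.1.2.2] false AND true = false
[1.1.2] true OR false = true
[1.1] true OR true = true
[1] NOT true = false
[2.1.1] true AND false = false
[2.1.2] false OR true = true
[2.1] false OR true = true
[2.2.1] false → false (antecedent false ⇒ implication holds) = true
[2.2.2.1] false AND false = false
[2.2.2] NOT false = true
[2.2] true AND true = true
[2] true OR true = true
[root] false → true (antecedent false ⇒ implication holds) = true
Overall: true → awarded

Awarded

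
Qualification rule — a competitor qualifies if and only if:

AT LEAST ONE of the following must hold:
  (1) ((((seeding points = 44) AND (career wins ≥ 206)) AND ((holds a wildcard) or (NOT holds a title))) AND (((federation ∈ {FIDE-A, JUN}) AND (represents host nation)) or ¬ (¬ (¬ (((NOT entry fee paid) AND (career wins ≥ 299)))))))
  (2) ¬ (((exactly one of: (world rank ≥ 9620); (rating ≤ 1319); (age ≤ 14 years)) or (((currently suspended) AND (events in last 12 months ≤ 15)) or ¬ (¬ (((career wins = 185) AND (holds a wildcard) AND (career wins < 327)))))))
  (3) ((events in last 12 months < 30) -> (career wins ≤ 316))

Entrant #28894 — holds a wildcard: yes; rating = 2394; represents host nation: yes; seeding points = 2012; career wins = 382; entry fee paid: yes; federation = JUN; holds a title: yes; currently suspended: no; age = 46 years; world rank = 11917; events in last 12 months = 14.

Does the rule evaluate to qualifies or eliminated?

Eliminated

Atomic conditions:
  seeding points = 44: 2012 == 44 is false
  career wins ≥ 206: 382 ≥ 206 is true
  holds a wildcard: yes → true
  NOT holds a title: yes → false
  federation ∈ {FIDE-A, JUN}: JUN is in the set → true
  represents host nation: yes → true
  NOT entry fee paid: yes → false
  career wins ≥ 299: 382 ≥ 299 is true
  world rank ≥ 9620: 11917 ≥ 9620 is true
  rating ≤ 1319: 2394 ≤ 1319 is false
  age ≤ 14 years: 46 ≤ 14 is false
  currently suspended: no → false
  events in last 12 months ≤ 15: 14 ≤ 15 is true
  career wins = 185: 382 == 185 is false
  career wins < 327: 382 < 327 is false
  events in last 12 months < 30: 14 < 30 is true
  career wins ≤ 316: 382 ≤ 316 is false
Combine:
[1.1.1] false AND true = false
[1.1.2] true OR false = true
[1.1] false AND true = false
[1.2.1] true AND true = true
[1.2.2.1.1.1] false AND true = false
[1.2.2.1.1] NOT false = true
[1.2.2.1] NOT true = false
[1.2.2] NOT false = true
[1.2] true OR true = true
[1] false AND true = false
[2.1.1] exactly-one(true, false, false) = true
[2.1.2.1] false AND true = false
[2.1.2.2.1.1] false AND true AND false = false
[2.1.2.2.1] NOT false = true
[2.1.2.2] NOT true = false
[2.1.2] false OR false = false
[2.1] true OR false = true
[2] NOT true = false
[3] true → false = false
[root] false OR false OR false = false
Overall: false → eliminated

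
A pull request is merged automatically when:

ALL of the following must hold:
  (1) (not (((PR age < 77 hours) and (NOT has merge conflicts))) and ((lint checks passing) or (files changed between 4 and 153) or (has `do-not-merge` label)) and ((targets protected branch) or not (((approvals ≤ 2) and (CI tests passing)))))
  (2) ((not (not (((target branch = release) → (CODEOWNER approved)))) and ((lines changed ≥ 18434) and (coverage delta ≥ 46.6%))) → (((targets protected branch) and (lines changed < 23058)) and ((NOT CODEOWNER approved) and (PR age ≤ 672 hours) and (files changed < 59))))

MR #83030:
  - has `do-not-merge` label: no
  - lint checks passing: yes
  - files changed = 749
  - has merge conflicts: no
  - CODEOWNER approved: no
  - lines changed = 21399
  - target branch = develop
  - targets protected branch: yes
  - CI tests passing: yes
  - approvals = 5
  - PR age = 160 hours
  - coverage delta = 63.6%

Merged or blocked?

Atomic conditions:
  PR age < 77 hours: 160 < 77 is false
  NOT has merge conflicts: no → true
  lint checks passing: yes → true
  files changed between 4 and 153: 749 in [4, 153] is false
  has `do-not-merge` label: no → false
  targets protected branch: yes → true
  approvals ≤ 2: 5 ≤ 2 is false
  CI tests passing: yes → true
  target branch = release: develop == release is false
  CODEOWNER approved: no → false
  lines changed ≥ 18434: 21399 ≥ 18434 is true
  coverage delta ≥ 46.6%: 63.6 ≥ 46.6 is true
  lines changed < 23058: 21399 < 23058 is true
  NOT CODEOWNER approved: no → true
  PR age ≤ 672 hours: 160 ≤ 672 is true
  files changed < 59: 749 < 59 is false
Combine:
[1.1.1] false AND true = false
[1.1] NOT false = true
[1.2] true OR false OR false = true
[1.3.2.1] false AND true = false
[1.3.2] NOT false = true
[1.3] true OR true = true
[1] true AND true AND true = true
[2.1.1.1.1] false → false (antecedent false ⇒ implication holds) = true
[2.1.1.1] NOT true = false
[2.1.1] NOT false = true
[2.1.2] true AND true = true
[2.1] true AND true = true
[2.2.1] true AND true = true
[2.2.2] true AND true AND false = false
[2.2] true AND false = false
[2] true → false = false
[root] true AND false = false
Overall: false → blocked

Blocked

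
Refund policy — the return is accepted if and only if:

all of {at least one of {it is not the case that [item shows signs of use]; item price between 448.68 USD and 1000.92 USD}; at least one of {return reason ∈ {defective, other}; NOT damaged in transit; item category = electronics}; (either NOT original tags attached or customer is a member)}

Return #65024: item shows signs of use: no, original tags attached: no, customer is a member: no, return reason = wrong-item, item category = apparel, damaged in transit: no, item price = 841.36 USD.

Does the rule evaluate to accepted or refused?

Accepted

Atomic conditions:
  item shows signs of use: no → false
  item price between 448.68 USD and 1000.92 USD: 841.36 in [448.68, 1000.92] is true
  return reason ∈ {defective, other}: wrong-item is not in the set → false
  NOT damaged in transit: no → true
  item category = electronics: apparel == electronics is false
  NOT original tags attached: no → true
  customer is a member: no → false
Combine:
[1.1] NOT false = true
[1] true OR true = true
[2] false OR true OR false = true
[3] true OR false = true
[root] true AND true AND true = true
Overall: true → accepted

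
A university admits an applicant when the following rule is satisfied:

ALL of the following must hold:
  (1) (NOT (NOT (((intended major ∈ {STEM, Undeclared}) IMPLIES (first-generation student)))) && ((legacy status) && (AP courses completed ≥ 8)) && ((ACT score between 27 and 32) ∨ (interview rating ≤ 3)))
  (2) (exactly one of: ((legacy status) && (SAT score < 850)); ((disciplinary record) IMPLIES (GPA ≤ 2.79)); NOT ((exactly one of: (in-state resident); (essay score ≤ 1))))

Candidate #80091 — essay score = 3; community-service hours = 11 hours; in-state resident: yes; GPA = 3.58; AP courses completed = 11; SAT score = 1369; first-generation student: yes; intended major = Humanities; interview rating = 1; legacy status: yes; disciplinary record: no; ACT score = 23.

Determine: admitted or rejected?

Admitted

Atomic conditions:
  intended major ∈ {STEM, Undeclared}: Humanities is not in the set → false
  first-generation student: yes → true
  legacy status: yes → true
  AP courses completed ≥ 8: 11 ≥ 8 is true
  ACT score between 27 and 32: 23 in [27, 32] is false
  interview rating ≤ 3: 1 ≤ 3 is true
  SAT score < 850: 1369 < 850 is false
  disciplinary record: no → false
  GPA ≤ 2.79: 3.58 ≤ 2.79 is false
  in-state resident: yes → true
  essay score ≤ 1: 3 ≤ 1 is false
Combine:
[1.1.1.1] false → true (antecedent false ⇒ implication holds) = true
[1.1.1] NOT true = false
[1.1] NOT false = true
[1.2] true AND true = true
[1.3] false OR true = true
[1] true AND true AND true = true
[2.1] true AND false = false
[2.2] false → false (antecedent false ⇒ implication holds) = true
[2.3.1] exactly-one(true, false) = true
[2.3] NOT true = false
[2] exactly-one(false, true, false) = true
[root] true AND true = true
Overall: true → admitted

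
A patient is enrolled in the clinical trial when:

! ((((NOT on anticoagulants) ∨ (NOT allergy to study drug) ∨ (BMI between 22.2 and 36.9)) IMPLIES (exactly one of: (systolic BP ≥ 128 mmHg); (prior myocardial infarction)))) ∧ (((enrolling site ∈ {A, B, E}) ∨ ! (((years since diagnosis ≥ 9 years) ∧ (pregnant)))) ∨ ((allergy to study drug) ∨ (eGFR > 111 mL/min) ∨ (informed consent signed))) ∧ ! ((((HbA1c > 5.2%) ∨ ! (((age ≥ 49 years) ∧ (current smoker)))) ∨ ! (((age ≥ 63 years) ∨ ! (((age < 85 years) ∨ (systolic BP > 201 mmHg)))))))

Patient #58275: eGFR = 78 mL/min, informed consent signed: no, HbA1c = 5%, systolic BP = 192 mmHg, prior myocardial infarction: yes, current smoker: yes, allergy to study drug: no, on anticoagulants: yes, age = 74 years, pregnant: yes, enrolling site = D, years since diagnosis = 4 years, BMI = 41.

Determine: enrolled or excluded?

Enrolled

Atomic conditions:
  NOT on anticoagulants: yes → false
  NOT allergy to study drug: no → true
  BMI between 22.2 and 36.9: 41 in [22.2, 36.9] is false
  systolic BP ≥ 128 mmHg: 192 ≥ 128 is true
  prior myocardial infarction: yes → true
  enrolling site ∈ {A, B, E}: D is not in the set → false
  years since diagnosis ≥ 9 years: 4 ≥ 9 is false
  pregnant: yes → true
  allergy to study drug: no → false
  eGFR > 111 mL/min: 78 > 111 is false
  informed consent signed: no → false
  HbA1c > 5.2%: 5 > 5.2 is false
  age ≥ 49 years: 74 ≥ 49 is true
  current smoker: yes → true
  age ≥ 63 years: 74 ≥ 63 is true
  age < 85 years: 74 < 85 is true
  systolic BP > 201 mmHg: 192 > 201 is false
Combine:
[1.1.1] false OR true OR false = true
[1.1.2] exactly-one(true, true) = false
[1.1] true → false = false
[1] NOT false = true
[2.1.2.1] false AND true = false
[2.1.2] NOT false = true
[2.1] false OR true = true
[2.2] false OR false OR false = false
[2] true OR false = true
[3.1.1.2.1] true AND true = true
[3.1.1.2] NOT true = false
[3.1.1] false OR false = false
[3.1.2.1.2.1] true OR false = true
[3.1.2.1.2] NOT true = false
[3.1.2.1] true OR false = true
[3.1.2] NOT true = false
[3.1] false OR false = false
[3] NOT false = true
[root] true AND true AND true = true
Overall: true → enrolled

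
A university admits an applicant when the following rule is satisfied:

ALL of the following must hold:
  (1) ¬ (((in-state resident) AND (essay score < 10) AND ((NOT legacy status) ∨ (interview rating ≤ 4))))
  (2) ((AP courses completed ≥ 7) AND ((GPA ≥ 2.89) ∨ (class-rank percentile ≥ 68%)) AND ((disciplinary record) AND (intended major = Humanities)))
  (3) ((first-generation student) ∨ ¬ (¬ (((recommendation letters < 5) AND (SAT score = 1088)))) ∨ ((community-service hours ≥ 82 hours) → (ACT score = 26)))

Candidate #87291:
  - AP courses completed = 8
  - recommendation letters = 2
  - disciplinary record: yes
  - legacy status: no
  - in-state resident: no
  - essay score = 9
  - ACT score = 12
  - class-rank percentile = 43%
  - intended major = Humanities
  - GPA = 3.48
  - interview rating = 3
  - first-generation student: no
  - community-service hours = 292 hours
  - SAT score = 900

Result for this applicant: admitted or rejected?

Atomic conditions:
  in-state resident: no → false
  essay score < 10: 9 < 10 is true
  NOT legacy status: no → true
  interview rating ≤ 4: 3 ≤ 4 is true
  AP courses completed ≥ 7: 8 ≥ 7 is true
  GPA ≥ 2.89: 3.48 ≥ 2.89 is true
  class-rank percentile ≥ 68%: 43 ≥ 68 is false
  disciplinary record: yes → true
  intended major = Humanities: Humanities == Humanities is true
  first-generation student: no → false
  recommendation letters < 5: 2 < 5 is true
  SAT score = 1088: 900 == 1088 is false
  community-service hours ≥ 82 hours: 292 ≥ 82 is true
  ACT score = 26: 12 == 26 is false
Combine:
[1.1.3] true OR true = true
[1.1] false AND true AND true = false
[1] NOT false = true
[2.2] true OR false = true
[2.3] true AND true = true
[2] true AND true AND true = true
[3.2.1.1] true AND false = false
[3.2.1] NOT false = true
[3.2] NOT true = false
[3.3] true → false = false
[3] false OR false OR false = false
[root] true AND true AND false = false
Overall: false → rejected

Rejected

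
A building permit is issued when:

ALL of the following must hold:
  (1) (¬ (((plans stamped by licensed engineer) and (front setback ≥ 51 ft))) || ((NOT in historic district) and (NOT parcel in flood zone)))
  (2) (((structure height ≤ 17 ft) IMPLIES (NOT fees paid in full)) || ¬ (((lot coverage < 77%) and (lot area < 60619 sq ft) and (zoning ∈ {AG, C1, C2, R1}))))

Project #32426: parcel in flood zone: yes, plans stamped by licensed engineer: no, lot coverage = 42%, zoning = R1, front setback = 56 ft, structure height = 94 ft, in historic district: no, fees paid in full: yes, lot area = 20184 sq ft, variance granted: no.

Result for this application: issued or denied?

Issued

Atomic conditions:
  plans stamped by licensed engineer: no → false
  front setback ≥ 51 ft: 56 ≥ 51 is true
  NOT in historic district: no → true
  NOT parcel in flood zone: yes → false
  structure height ≤ 17 ft: 94 ≤ 17 is false
  NOT fees paid in full: yes → false
  lot coverage < 77%: 42 < 77 is true
  lot area < 60619 sq ft: 20184 < 60619 is true
  zoning ∈ {AG, C1, C2, R1}: R1 is in the set → true
Combine:
[1.1.1] false AND true = false
[1.1] NOT false = true
[1.2] true AND false = false
[1] true OR false = true
[2.1] false → false (antecedent false ⇒ implication holds) = true
[2.2.1] true AND true AND true = true
[2.2] NOT true = false
[2] true OR false = true
[root] true AND true = true
Overall: true → issued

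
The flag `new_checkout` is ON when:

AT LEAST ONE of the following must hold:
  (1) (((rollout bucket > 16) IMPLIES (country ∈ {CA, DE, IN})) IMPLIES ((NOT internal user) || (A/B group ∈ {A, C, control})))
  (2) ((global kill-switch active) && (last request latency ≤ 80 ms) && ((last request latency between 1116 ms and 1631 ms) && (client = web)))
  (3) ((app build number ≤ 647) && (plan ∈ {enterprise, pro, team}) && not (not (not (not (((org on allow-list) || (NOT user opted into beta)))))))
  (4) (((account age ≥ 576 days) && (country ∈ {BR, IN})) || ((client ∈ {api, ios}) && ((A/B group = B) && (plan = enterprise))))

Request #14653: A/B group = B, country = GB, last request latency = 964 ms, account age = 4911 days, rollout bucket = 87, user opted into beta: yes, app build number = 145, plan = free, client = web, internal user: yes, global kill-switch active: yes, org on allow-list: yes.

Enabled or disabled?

Enabled

Atomic conditions:
  rollout bucket > 16: 87 > 16 is true
  country ∈ {CA, DE, IN}: GB is not in the set → false
  NOT internal user: yes → false
  A/B group ∈ {A, C, control}: B is not in the set → false
  global kill-switch active: yes → true
  last request latency ≤ 80 ms: 964 ≤ 80 is false
  last request latency between 1116 ms and 1631 ms: 964 in [1116, 1631] is false
  client = web: web == web is true
  app build number ≤ 647: 145 ≤ 647 is true
  plan ∈ {enterprise, pro, team}: free is not in the set → false
  org on allow-list: yes → true
  NOT user opted into beta: yes → false
  account age ≥ 576 days: 4911 ≥ 576 is true
  country ∈ {BR, IN}: GB is not in the set → false
  client ∈ {api, ios}: web is not in the set → false
  A/B group = B: B == B is true
  plan = enterprise: free == enterprise is false
Combine:
[1.1] true → false = false
[1.2] false OR false = false
[1] false → false (antecedent false ⇒ implication holds) = true
[2.3] false AND true = false
[2] true AND false AND false = false
[3.3.1.1.1.1] true OR false = true
[3.3.1.1.1] NOT true = false
[3.3.1.1] NOT false = true
[3.3.1] NOT true = false
[3.3] NOT false = true
[3] true AND false AND true = false
[4.1] true AND false = false
[4.2.2] true AND false = false
[4.2] false AND false = false
[4] false OR false = false
[root] true OR false OR false OR false = true
Overall: true → enabled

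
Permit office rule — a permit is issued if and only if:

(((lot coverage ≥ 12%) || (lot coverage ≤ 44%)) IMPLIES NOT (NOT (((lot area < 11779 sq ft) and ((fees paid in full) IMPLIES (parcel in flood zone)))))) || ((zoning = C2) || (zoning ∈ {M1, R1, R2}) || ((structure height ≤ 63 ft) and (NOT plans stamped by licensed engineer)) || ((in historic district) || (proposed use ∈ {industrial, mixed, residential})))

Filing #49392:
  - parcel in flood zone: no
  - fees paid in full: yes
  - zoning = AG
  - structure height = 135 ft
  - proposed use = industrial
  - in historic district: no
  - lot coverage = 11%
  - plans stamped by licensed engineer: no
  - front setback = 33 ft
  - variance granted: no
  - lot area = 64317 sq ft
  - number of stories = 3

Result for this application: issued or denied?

Atomic conditions:
  lot coverage ≥ 12%: 11 ≥ 12 is false
  lot coverage ≤ 44%: 11 ≤ 44 is true
  lot area < 11779 sq ft: 64317 < 11779 is false
  fees paid in full: yes → true
  parcel in flood zone: no → false
  zoning = C2: AG == C2 is false
  zoning ∈ {M1, R1, R2}: AG is not in the set → false
  structure height ≤ 63 ft: 135 ≤ 63 is false
  NOT plans stamped by licensed engineer: no → true
  in historic district: no → false
  proposed use ∈ {industrial, mixed, residential}: industrial is in the set → true
Combine:
[1.1] false OR true = true
[1.2.1.1.2] true → false = false
[1.2.1.1] false AND false = false
[1.2.1] NOT false = true
[1.2] NOT true = false
[1] true → false = false
[2.3] false AND true = false
[2.4] false OR true = true
[2] false OR false OR false OR true = true
[root] false OR true = true
Overall: true → issued

Issued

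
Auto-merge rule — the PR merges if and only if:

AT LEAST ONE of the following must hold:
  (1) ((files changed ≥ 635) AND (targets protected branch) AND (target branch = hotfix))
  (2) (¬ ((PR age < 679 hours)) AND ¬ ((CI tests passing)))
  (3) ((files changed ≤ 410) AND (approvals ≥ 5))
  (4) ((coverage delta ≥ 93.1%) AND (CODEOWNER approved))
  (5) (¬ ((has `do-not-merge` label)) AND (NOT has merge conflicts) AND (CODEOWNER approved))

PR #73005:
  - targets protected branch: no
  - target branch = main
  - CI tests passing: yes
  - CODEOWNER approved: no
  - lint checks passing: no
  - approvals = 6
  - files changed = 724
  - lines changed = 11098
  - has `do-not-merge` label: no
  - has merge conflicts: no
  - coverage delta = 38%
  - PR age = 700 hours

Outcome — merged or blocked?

Blocked

Atomic conditions:
  files changed ≥ 635: 724 ≥ 635 is true
  targets protected branch: no → false
  target branch = hotfix: main == hotfix is false
  PR age < 679 hours: 700 < 679 is false
  CI tests passing: yes → true
  files changed ≤ 410: 724 ≤ 410 is false
  approvals ≥ 5: 6 ≥ 5 is true
  coverage delta ≥ 93.1%: 38 ≥ 93.1 is false
  CODEOWNER approved: no → false
  has `do-not-merge` label: no → false
  NOT has merge conflicts: no → true
Combine:
[1] true AND false AND false = false
[2.1] NOT false = true
[2.2] NOT true = false
[2] true AND false = false
[3] false AND true = false
[4] false AND false = false
[5.1] NOT false = true
[5] true AND true AND false = false
[root] false OR false OR false OR false OR false = false
Overall: false → blocked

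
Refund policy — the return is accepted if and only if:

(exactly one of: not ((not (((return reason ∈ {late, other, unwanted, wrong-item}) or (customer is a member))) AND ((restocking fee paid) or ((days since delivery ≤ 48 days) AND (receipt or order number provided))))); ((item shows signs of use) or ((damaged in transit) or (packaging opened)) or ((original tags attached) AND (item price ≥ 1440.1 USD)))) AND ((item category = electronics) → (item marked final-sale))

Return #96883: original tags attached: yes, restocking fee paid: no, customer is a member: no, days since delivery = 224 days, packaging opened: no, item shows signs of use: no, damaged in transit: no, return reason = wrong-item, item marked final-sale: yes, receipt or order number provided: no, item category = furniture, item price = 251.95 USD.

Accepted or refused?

Accepted

Atomic conditions:
  return reason ∈ {late, other, unwanted, wrong-item}: wrong-item is in the set → true
  customer is a member: no → false
  restocking fee paid: no → false
  days since delivery ≤ 48 days: 224 ≤ 48 is false
  receipt or order number provided: no → false
  item shows signs of use: no → false
  damaged in transit: no → false
  packaging opened: no → false
  original tags attached: yes → true
  item price ≥ 1440.1 USD: 251.95 ≥ 1440.1 is false
  item category = electronics: furniture == electronics is false
  item marked final-sale: yes → true
Combine:
[1.1.1.1.1] true OR false = true
[1.1.1.1] NOT true = false
[1.1.1.2.2] false AND false = false
[1.1.1.2] false OR false = false
[1.1.1] false AND false = false
[1.1] NOT false = true
[1.2.2] false OR false = false
[1.2.3] true AND false = false
[1.2] false OR false OR false = false
[1] exactly-one(true, false) = true
[2] false → true (antecedent false ⇒ implication holds) = true
[root] true AND true = true
Overall: true → accepted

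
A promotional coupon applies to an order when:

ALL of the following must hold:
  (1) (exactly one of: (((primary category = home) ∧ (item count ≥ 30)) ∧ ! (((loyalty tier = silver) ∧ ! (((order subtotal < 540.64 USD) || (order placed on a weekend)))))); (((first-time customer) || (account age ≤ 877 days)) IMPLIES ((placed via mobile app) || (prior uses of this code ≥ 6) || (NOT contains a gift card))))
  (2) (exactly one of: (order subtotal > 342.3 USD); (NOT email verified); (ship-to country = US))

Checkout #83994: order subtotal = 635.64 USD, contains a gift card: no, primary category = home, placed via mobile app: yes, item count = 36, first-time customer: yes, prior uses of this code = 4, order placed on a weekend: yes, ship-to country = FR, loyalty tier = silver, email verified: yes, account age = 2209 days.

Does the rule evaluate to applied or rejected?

Rejected

Atomic conditions:
  primary category = home: home == home is true
  item count ≥ 30: 36 ≥ 30 is true
  loyalty tier = silver: silver == silver is true
  order subtotal < 540.64 USD: 635.64 < 540.64 is false
  order placed on a weekend: yes → true
  first-time customer: yes → true
  account age ≤ 877 days: 2209 ≤ 877 is false
  placed via mobile app: yes → true
  prior uses of this code ≥ 6: 4 ≥ 6 is false
  NOT contains a gift card: no → true
  order subtotal > 342.3 USD: 635.64 > 342.3 is true
  NOT email verified: yes → false
  ship-to country = US: FR == US is false
Combine:
[1.1.1] true AND true = true
[1.1.2.1.2.1] false OR true = true
[1.1.2.1.2] NOT true = false
[1.1.2.1] true AND false = false
[1.1.2] NOT false = true
[1.1] true AND true = true
[1.2.1] true OR false = true
[1.2.2] true OR false OR true = true
[1.2] true → true = true
[1] exactly-one(true, true) = false
[2] exactly-one(true, false, false) = true
[root] false AND true = false
Overall: false → rejected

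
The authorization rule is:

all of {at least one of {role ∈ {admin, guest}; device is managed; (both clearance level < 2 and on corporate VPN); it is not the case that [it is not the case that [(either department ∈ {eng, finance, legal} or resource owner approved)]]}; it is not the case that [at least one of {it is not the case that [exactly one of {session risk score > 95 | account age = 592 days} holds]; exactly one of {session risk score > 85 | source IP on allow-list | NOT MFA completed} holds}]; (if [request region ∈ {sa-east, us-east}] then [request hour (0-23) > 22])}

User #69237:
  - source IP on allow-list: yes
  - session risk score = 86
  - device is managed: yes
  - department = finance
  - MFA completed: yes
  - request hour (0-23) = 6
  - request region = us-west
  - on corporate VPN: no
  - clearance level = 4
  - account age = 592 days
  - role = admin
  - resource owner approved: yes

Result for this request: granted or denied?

Granted

Atomic conditions:
  role ∈ {admin, guest}: admin is in the set → true
  device is managed: yes → true
  clearance level < 2: 4 < 2 is false
  on corporate VPN: no → false
  department ∈ {eng, finance, legal}: finance is in the set → true
  resource owner approved: yes → true
  session risk score > 95: 86 > 95 is false
  account age = 592 days: 592 == 592 is true
  session risk score > 85: 86 > 85 is true
  source IP on allow-list: yes → true
  NOT MFA completed: yes → false
  request region ∈ {sa-east, us-east}: us-west is not in the set → false
  request hour (0-23) > 22: 6 > 22 is false
Combine:
[1.3] false AND false = false
[1.4.1.1] true OR true = true
[1.4.1] NOT true = false
[1.4] NOT false = true
[1] true OR true OR false OR true = true
[2.1.1.1] exactly-one(false, true) = true
[2.1.1] NOT true = false
[2.1.2] exactly-one(true, true, false) = false
[2.1] false OR false = false
[2] NOT false = true
[3] false → false (antecedent false ⇒ implication holds) = true
[root] true AND true AND true = true
Overall: true → granted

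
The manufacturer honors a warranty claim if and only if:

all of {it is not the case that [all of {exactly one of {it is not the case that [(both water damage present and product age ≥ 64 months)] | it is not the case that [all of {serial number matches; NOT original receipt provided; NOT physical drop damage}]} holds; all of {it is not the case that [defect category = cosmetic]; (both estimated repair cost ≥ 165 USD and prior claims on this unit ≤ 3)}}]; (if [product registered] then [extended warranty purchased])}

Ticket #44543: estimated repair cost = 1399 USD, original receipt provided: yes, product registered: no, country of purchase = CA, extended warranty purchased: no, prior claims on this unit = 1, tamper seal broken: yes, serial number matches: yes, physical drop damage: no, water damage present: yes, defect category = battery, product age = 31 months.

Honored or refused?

Honored

Atomic conditions:
  water damage present: yes → true
  product age ≥ 64 months: 31 ≥ 64 is false
  serial number matches: yes → true
  NOT original receipt provided: yes → false
  NOT physical drop damage: no → true
  defect category = cosmetic: battery == cosmetic is false
  estimated repair cost ≥ 165 USD: 1399 ≥ 165 is true
  prior claims on this unit ≤ 3: 1 ≤ 3 is true
  product registered: no → false
  extended warranty purchased: no → false
Combine:
[1.1.1.1.1] true AND false = false
[1.1.1.1] NOT false = true
[1.1.1.2.1] true AND false AND true = false
[1.1.1.2] NOT false = true
[1.1.1] exactly-one(true, true) = false
[1.1.2.1] NOT false = true
[1.1.2.2] true AND true = true
[1.1.2] true AND true = true
[1.1] false AND true = false
[1] NOT false = true
[2] false → false (antecedent false ⇒ implication holds) = true
[root] true AND true = true
Overall: true → honored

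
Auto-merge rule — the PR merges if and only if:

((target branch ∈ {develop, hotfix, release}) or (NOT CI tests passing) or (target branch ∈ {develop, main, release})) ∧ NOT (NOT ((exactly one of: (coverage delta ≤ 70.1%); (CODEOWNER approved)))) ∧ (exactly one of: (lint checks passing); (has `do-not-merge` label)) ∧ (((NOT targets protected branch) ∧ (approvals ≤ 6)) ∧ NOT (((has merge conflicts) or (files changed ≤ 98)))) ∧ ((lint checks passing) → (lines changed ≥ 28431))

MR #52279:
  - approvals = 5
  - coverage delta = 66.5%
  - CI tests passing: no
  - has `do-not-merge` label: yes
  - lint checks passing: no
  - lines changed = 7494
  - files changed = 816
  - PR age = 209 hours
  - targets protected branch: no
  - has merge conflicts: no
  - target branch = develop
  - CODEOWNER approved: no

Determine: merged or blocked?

Merged

Atomic conditions:
  target branch ∈ {develop, hotfix, release}: develop is in the set → true
  NOT CI tests passing: no → true
  target branch ∈ {develop, main, release}: develop is in the set → true
  coverage delta ≤ 70.1%: 66.5 ≤ 70.1 is true
  CODEOWNER approved: no → false
  lint checks passing: no → false
  has `do-not-merge` label: yes → true
  NOT targets protected branch: no → true
  approvals ≤ 6: 5 ≤ 6 is true
  has merge conflicts: no → false
  files changed ≤ 98: 816 ≤ 98 is false
  lines changed ≥ 28431: 7494 ≥ 28431 is false
Combine:
[1] true OR true OR true = true
[2.1.1] exactly-one(true, false) = true
[2.1] NOT true = false
[2] NOT false = true
[3] exactly-one(false, true) = true
[4.1] true AND true = true
[4.2.1] false OR false = false
[4.2] NOT false = true
[4] true AND true = true
[5] false → false (antecedent false ⇒ implication holds) = true
[root] true AND true AND true AND true AND true = true
Overall: true → merged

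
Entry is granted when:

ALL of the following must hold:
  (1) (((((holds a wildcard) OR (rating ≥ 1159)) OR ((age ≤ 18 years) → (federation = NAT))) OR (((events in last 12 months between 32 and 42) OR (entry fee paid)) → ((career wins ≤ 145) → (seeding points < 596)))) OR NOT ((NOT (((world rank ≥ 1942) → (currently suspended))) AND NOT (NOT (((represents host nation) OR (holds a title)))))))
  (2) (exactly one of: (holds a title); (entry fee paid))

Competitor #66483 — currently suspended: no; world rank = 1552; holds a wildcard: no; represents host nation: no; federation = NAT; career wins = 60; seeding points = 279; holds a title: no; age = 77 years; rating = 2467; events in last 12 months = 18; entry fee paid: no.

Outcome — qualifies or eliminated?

Atomic conditions:
  holds a wildcard: no → false
  rating ≥ 1159: 2467 ≥ 1159 is true
  age ≤ 18 years: 77 ≤ 18 is false
  federation = NAT: NAT == NAT is true
  events in last 12 months between 32 and 42: 18 in [32, 42] is false
  entry fee paid: no → false
  career wins ≤ 145: 60 ≤ 145 is true
  seeding points < 596: 279 < 596 is true
  world rank ≥ 1942: 1552 ≥ 1942 is false
  currently suspended: no → false
  represents host nation: no → false
  holds a title: no → false
Combine:
[1.1.1.1] false OR true = true
[1.1.1.2] false → true (antecedent false ⇒ implication holds) = true
[1.1.1] true OR true = true
[1.1.2.1] false OR false = false
[1.1.2.2] true → true = true
[1.1.2] false → true (antecedent false ⇒ implication holds) = true
[1.1] true OR true = true
[1.2.1.1.1] false → false (antecedent false ⇒ implication holds) = true
[1.2.1.1] NOT true = false
[1.2.1.2.1.1] false OR false = false
[1.2.1.2.1] NOT false = true
[1.2.1.2] NOT true = false
[1.2.1] false AND false = false
[1.2] NOT false = true
[1] true OR true = true
[2] exactly-one(false, false) = false
[root] true AND false = false
Overall: false → eliminated

Eliminated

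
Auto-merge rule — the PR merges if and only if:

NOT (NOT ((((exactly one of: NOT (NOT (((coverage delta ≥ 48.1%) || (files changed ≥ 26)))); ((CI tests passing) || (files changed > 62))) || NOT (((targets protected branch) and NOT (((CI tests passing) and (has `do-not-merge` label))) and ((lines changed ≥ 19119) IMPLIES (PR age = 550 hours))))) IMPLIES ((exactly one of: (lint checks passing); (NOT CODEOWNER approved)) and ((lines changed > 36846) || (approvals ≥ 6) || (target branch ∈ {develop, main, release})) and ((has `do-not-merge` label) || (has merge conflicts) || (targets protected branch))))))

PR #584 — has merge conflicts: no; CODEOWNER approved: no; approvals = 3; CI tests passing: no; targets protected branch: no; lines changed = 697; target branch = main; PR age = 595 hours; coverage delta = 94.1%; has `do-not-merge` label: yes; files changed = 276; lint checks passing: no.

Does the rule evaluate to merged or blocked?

Atomic conditions:
  coverage delta ≥ 48.1%: 94.1 ≥ 48.1 is true
  files changed ≥ 26: 276 ≥ 26 is true
  CI tests passing: no → false
  files changed > 62: 276 > 62 is true
  targets protected branch: no → false
  has `do-not-merge` label: yes → true
  lines changed ≥ 19119: 697 ≥ 19119 is false
  PR age = 550 hours: 595 == 550 is false
  lint checks passing: no → false
  NOT CODEOWNER approved: no → true
  lines changed > 36846: 697 > 36846 is false
  approvals ≥ 6: 3 ≥ 6 is false
  target branch ∈ {develop, main, release}: main is in the set → true
  has merge conflicts: no → false
Combine:
[1.1.1.1.1.1.1] true OR true = true
[1.1.1.1.1.1] NOT true = false
[1.1.1.1.1] NOT false = true
[1.1.1.1.2] false OR true = true
[1.1.1.1] exactly-one(true, true) = false
[1.1.1.2.1.2.1] false AND true = false
[1.1.1.2.1.2] NOT false = true
[1.1.1.2.1.3] false → false (antecedent false ⇒ implication holds) = true
[1.1.1.2.1] false AND true AND true = false
[1.1.1.2] NOT false = true
[1.1.1] false OR true = true
[1.1.2.1] exactly-one(false, true) = true
[1.1.2.2] false OR false OR true = true
[1.1.2.3] true OR false OR false = true
[1.1.2] true AND true AND true = true
[1.1] true → true = true
[1] NOT true = false
[root] NOT false = true
Overall: true → merged

Merged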